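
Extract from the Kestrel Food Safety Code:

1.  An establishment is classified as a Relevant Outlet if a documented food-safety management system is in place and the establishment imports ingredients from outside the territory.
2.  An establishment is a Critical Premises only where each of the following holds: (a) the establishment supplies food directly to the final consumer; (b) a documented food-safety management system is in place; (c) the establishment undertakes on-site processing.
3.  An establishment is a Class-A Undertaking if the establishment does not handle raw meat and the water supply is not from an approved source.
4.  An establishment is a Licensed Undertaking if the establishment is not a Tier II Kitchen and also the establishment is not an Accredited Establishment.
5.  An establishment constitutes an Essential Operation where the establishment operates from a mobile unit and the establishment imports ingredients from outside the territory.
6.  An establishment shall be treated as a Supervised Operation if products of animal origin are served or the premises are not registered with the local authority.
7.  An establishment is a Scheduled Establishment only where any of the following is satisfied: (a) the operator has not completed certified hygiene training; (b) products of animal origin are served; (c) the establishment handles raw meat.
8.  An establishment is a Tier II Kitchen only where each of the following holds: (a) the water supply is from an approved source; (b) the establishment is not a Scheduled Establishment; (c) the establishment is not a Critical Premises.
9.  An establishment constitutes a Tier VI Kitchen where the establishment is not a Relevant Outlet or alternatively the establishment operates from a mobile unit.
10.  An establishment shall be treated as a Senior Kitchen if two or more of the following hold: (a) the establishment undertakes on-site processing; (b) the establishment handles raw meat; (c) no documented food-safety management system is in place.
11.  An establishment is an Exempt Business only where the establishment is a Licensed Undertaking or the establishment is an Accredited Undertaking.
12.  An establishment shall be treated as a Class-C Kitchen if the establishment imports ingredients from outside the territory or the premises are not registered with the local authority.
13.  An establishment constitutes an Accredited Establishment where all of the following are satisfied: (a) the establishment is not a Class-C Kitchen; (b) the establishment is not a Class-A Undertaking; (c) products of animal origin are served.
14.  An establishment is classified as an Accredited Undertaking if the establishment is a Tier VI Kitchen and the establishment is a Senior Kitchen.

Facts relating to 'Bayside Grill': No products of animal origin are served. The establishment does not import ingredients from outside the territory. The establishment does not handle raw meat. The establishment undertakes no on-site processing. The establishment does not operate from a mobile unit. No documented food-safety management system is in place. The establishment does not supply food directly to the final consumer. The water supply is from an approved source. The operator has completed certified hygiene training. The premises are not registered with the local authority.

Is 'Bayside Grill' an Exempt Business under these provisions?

No

paragraph 7 — Scheduled Establishment: [the operator has not completed certified hygiene training? no] OR [products of animal origin are served? no] OR [the establishment handles raw meat? no] → not satisfied.
paragraph 2 — Critical Premises: [the establishment supplies food directly to the final consumer? no] AND [a documented food-safety management system is in place? no] AND [the establishment undertakes on-site processing? no] → not satisfied.
paragraph 8 — Tier II Kitchen: [the water supply is from an approved source? yes] AND [not a Scheduled Establishment (paragraph 7)? yes] AND [not a Critical Premises (paragraph 2)? yes] → satisfied.
paragraph 12 — Class-C Kitchen: [the establishment imports ingredients from outside the territory? no] OR [the premises are not registered with the local authority? yes] → satisfied.
paragraph 3 — Class-A Undertaking: [the establishment does not handle raw meat? yes] AND [the water supply is not from an approved source? no] → not satisfied.
paragraph 13 — Accredited Establishment: [not a Class-C Kitchen (paragraph 12)? no] AND [not a Class-A Undertaking (paragraph 3)? yes] AND [products of animal origin are served? no] → not satisfied.
paragraph 4 — Licensed Undertaking: [not a Tier II Kitchen (paragraph 8)? no] AND [not an Accredited Establishment (paragraph 13)? yes] → not satisfied.
paragraph 1 — Relevant Outlet: [a documented food-safety management system is in place? no] AND [the establishment imports ingredients from outside the territory? no] → not satisfied.
paragraph 9 — Tier VI Kitchen: [not a Relevant Outlet (paragraph 1)? yes] OR [the establishment operates from a mobile unit? no] → satisfied.
paragraph 10 — Senior Kitchen: the establishment undertakes on-site processing? no; the establishment handles raw meat? no; no documented food-safety management system is in place? yes — 1 of 3 hold (need ≥2) → not satisfied.
paragraph 14 — Accredited Undertaking: [Tier VI Kitchen (paragraph 9)? yes] AND [Senior Kitchen (paragraph 10)? no] → not satisfied.
paragraph 11 — Exempt Business: [Licensed Undertaking (paragraph 4)? no] OR [Accredited Undertaking (paragraph 14)? no] → not satisfied.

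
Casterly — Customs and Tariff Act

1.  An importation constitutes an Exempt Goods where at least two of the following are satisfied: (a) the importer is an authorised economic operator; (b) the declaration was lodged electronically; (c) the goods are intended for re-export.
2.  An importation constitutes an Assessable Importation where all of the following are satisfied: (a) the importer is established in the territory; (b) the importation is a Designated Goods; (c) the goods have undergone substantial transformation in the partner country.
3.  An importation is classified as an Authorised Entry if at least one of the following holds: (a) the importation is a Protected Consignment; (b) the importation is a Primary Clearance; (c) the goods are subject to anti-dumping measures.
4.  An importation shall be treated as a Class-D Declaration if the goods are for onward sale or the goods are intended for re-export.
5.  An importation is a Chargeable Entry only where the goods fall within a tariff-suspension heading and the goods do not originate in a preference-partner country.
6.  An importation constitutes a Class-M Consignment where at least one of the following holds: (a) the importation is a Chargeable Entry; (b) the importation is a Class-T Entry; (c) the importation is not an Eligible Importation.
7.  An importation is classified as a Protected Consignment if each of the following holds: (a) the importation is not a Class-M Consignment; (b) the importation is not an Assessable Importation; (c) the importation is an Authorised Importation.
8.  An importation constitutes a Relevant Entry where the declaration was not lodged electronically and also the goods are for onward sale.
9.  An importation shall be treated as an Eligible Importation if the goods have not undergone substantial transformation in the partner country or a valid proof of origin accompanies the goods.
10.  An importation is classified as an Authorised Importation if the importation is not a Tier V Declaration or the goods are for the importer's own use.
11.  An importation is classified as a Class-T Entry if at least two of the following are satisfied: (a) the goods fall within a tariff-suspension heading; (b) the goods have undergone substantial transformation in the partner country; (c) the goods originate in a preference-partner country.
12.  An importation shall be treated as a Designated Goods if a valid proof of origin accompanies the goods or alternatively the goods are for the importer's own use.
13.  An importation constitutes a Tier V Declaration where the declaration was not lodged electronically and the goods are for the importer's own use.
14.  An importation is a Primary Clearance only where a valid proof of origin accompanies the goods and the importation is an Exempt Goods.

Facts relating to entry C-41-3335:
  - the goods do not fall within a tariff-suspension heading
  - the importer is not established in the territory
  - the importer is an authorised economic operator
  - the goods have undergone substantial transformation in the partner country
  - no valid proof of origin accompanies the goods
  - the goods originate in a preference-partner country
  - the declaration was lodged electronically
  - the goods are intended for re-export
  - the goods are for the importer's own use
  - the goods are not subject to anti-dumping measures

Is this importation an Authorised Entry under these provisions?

No

paragraph 5 — Chargeable Entry: [the goods fall within a tariff-suspension heading? no] AND [the goods do not originate in a preference-partner country? no] → not satisfied.
paragraph 11 — Class-T Entry: the goods fall within a tariff-suspension heading? no; the goods have undergone substantial transformation in the partner country? yes; the goods originate in a preference-partner country? yes — 2 of 3 hold (need ≥2) → satisfied.
paragraph 9 — Eligible Importation: [the goods have not undergone substantial transformation in the partner country? no] OR [a valid proof of origin accompanies the goods? no] → not satisfied.
paragraph 6 — Class-M Consignment: [Chargeable Entry (paragraph 5)? no] OR [Class-T Entry (paragraph 11)? yes] OR [not an Eligible Importation (paragraph 9)? yes] → satisfied.
paragraph 12 — Designated Goods: [a valid proof of origin accompanies the goods? no] OR [the goods are for the importer's own use? yes] → satisfied.
paragraph 2 — Assessable Importation: [the importer is established in the territory? no] AND [Designated Goods (paragraph 12)? yes] AND [the goods have undergone substantial transformation in the partner country? yes] → not satisfied.
paragraph 13 — Tier V Declaration: [the declaration was not lodged electronically? no] AND [the goods are for the importer's own use? yes] → not satisfied.
paragraph 10 — Authorised Importation: [not a Tier V Declaration (paragraph 13)? yes] OR [the goods are for the importer's own use? yes] → satisfied.
paragraph 7 — Protected Consignment: [not a Class-M Consignment (paragraph 6)? no] AND [not an Assessable Importation (paragraph 2)? yes] AND [Authorised Importation (paragraph 10)? yes] → not satisfied.
paragraph 1 — Exempt Goods: the importer is an authorised economic operator? yes; the declaration was lodged electronically? yes; the goods are intended for re-export? yes — 3 of 3 hold (need ≥2) → satisfied.
paragraph 14 — Primary Clearance: [a valid proof of origin accompanies the goods? no] AND [Exempt Goods (paragraph 1)? yes] → not satisfied.
paragraph 3 — Authorised Entry: [Protected Consignment (paragraph 7)? no] OR [Primary Clearance (paragraph 14)? no] OR [the goods are subject to anti-dumping measures? no] → not satisfied.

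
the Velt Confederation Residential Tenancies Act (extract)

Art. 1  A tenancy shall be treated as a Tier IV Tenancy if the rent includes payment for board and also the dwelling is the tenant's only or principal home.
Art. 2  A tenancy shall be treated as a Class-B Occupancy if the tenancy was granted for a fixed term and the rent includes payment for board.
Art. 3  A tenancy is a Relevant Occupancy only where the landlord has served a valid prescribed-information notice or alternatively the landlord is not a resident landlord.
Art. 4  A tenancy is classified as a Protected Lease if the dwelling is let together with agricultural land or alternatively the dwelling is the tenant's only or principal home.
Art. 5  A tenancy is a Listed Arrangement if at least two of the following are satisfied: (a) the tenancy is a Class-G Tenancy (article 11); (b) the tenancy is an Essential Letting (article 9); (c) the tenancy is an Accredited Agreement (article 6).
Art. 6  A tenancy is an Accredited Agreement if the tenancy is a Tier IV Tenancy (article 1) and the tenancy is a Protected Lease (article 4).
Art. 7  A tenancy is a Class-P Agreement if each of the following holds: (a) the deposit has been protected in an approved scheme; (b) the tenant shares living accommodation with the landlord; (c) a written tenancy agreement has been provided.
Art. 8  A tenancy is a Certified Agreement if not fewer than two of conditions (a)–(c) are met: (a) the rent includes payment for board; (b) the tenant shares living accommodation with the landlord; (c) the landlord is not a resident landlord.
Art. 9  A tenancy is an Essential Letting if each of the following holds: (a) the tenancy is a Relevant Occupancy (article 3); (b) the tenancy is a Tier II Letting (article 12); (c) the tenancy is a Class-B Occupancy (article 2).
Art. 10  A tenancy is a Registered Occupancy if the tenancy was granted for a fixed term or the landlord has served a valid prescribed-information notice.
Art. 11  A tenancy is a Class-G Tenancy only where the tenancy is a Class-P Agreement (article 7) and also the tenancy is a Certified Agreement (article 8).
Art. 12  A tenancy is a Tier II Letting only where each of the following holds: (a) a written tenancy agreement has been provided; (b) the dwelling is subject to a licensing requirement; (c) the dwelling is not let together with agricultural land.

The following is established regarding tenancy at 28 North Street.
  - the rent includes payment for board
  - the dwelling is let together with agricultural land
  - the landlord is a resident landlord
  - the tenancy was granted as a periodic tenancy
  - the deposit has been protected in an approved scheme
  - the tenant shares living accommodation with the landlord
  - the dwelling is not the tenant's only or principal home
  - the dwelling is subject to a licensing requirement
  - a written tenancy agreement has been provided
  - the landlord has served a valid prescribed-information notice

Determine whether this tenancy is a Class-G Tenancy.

Yes

article 7 — Class-P Agreement: [the deposit has been protected in an approved scheme? yes] AND [the tenant shares living accommodation with the landlord? yes] AND [a written tenancy agreement has been provided? yes] → satisfied.
article 8 — Certified Agreement: the rent includes payment for board? yes; the tenant shares living accommodation with the landlord? yes; the landlord is not a resident landlord? no — 2 of 3 hold (need ≥2) → satisfied.
article 11 — Class-G Tenancy: [Class-P Agreement (article 7)? yes] AND [Certified Agreement (article 8)? yes] → satisfied.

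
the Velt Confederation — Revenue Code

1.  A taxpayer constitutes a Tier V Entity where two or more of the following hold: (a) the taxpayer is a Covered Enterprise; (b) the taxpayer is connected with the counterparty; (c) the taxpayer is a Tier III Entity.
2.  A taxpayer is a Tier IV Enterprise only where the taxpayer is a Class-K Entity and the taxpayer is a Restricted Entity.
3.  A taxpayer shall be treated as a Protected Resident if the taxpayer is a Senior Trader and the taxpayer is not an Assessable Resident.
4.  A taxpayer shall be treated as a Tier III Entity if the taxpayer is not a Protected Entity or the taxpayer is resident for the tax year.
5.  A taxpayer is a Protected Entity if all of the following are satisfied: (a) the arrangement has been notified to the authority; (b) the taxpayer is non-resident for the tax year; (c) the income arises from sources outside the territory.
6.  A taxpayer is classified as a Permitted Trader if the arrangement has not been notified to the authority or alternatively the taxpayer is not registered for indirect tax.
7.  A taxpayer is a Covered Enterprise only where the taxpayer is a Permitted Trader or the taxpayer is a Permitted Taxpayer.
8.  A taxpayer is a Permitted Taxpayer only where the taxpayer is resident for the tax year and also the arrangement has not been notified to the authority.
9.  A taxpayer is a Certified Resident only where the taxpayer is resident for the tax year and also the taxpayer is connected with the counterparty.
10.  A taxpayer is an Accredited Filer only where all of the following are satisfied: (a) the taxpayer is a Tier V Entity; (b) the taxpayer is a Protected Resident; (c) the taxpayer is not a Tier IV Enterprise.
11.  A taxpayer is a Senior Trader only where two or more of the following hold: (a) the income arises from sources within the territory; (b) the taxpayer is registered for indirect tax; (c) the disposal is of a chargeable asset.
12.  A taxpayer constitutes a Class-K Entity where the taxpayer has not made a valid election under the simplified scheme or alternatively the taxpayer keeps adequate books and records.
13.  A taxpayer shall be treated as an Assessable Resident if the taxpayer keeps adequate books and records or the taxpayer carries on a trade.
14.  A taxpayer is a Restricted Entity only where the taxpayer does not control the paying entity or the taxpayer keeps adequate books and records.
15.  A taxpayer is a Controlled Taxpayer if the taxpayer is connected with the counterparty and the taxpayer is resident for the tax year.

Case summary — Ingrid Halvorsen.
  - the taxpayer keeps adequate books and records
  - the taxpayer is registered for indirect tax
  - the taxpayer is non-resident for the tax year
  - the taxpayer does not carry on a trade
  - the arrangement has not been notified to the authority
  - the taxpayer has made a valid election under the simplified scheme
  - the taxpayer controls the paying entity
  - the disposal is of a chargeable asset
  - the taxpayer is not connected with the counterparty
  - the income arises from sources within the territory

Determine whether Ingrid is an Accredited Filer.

Under paragraph 6: the arrangement has not been notified to the authority? yes; or the taxpayer is not registered for indirect tax? no. So the taxpayer is a Permitted Trader.
Under paragraph 8: the taxpayer is resident for the tax year? no; and the arrangement has not been notified to the authority? yes. So the taxpayer is not a Permitted Taxpayer.
Under paragraph 7: Permitted Trader (paragraph 6)? yes; or Permitted Taxpayer (paragraph 8)? no. So the taxpayer is a Covered Enterprise.
Under paragraph 5: the arrangement has been notified to the authority? no; and the taxpayer is non-resident for the tax year? yes; and the income arises from sources outside the territory? no. So the taxpayer is not a Protected Entity.
Under paragraph 4: not a Protected Entity (paragraph 5)? yes; or the taxpayer is resident for the tax year? no. So the taxpayer is a Tier III Entity.
Under paragraph 1: Covered Enterprise (paragraph 7)? yes; the taxpayer is connected with the counterparty? no; Tier III Entity (paragraph 4)? yes — 2 of 3 hold (need ≥2) → satisfied.
Under paragraph 11: the income arises from sources within the territory? yes; the taxpayer is registered for indirect tax? yes; the disposal is of a chargeable asset? yes — 3 of 3 hold (need ≥2) → satisfied.
Under paragraph 13: the taxpayer keeps adequate books and records? yes; or the taxpayer carries on a trade? no. So the taxpayer is an Assessable Resident.
Under paragraph 3: Senior Trader (paragraph 11)? yes; and not an Assessable Resident (paragraph 13)? no. So the taxpayer is not a Protected Resident.
Under paragraph 12: the taxpayer has not made a valid election under the simplified scheme? no; or the taxpayer keeps adequate books and records? yes. So the taxpayer is a Class-K Entity.
Under paragraph 14: the taxpayer does not control the paying entity? no; or the taxpayer keeps adequate books and records? yes. So the taxpayer is a Restricted Entity.
Under paragraph 2: Class-K Entity (paragraph 12)? yes; and Restricted Entity (paragraph 14)? yes. So the taxpayer is a Tier IV Enterprise.
Under paragraph 10: Tier V Entity (paragraph 1)? yes; and Protected Resident (paragraph 3)? no; and not a Tier IV Enterprise (paragraph 2)? no. So the taxpayer is not an Accredited Filer.

No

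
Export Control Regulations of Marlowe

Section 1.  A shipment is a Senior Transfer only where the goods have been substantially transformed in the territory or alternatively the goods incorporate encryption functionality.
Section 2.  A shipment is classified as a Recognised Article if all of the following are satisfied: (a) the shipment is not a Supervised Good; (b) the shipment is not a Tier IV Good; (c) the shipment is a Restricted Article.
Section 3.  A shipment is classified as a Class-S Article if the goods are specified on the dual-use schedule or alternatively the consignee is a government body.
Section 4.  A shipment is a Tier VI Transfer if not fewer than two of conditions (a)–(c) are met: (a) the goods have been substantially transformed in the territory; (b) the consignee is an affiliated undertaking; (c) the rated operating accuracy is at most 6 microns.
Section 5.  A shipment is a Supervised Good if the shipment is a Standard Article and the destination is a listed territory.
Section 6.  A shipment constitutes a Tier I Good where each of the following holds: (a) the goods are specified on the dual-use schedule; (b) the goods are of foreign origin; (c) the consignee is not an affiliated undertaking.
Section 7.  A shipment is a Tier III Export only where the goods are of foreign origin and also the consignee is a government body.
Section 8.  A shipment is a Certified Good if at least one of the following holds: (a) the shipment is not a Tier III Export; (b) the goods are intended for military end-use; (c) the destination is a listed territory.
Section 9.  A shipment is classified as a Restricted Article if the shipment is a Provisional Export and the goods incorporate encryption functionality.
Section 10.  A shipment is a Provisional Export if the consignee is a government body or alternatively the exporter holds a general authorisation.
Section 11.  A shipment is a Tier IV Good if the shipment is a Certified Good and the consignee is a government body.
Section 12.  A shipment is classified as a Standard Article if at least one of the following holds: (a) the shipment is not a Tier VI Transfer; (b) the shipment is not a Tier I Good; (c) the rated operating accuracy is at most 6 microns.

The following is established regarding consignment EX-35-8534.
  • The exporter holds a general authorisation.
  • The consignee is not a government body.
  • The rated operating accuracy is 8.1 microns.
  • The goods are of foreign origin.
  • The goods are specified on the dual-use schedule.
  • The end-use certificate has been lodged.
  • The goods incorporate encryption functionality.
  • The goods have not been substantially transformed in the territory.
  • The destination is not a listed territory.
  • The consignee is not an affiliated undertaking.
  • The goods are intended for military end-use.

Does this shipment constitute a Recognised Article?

Under section 4: the goods have been substantially transformed in the territory? no; the consignee is an affiliated undertaking? no; rated operating accuracy: 8.1 microns ≤ 6 microns? no — 0 of 3 hold (need ≥2) → not satisfied.
Under section 6: the goods are specified on the dual-use schedule? yes; and the goods are of foreign origin? yes; and the consignee is not an affiliated undertaking? yes. So the shipment is a Tier I Good.
Under section 12: not a Tier VI Transfer (section 4)? yes; or not a Tier I Good (section 6)? no; or rated operating accuracy: 8.1 microns ≤ 6 microns? no. So the shipment is a Standard Article.
Under section 5: Standard Article (section 12)? yes; and the destination is a listed territory? no. So the shipment is not a Supervised Good.
Under section 7: the goods are of foreign origin? yes; and the consignee is a government body? no. So the shipment is not a Tier III Export.
Under section 8: not a Tier III Export (section 7)? yes; or the goods are intended for military end-use? yes; or the destination is a listed territory? no. So the shipment is a Certified Good.
Under section 11: Certified Good (section 8)? yes; and the consignee is a government body? no. So the shipment is not a Tier IV Good.
Under section 10: the consignee is a government body? no; or the exporter holds a general authorisation? yes. So the shipment is a Provisional Export.
Under section 9: Provisional Export (section 10)? yes; and the goods incorporate encryption functionality? yes. So the shipment is a Restricted Article.
Under section 2: not a Supervised Good (section 5)? yes; and not a Tier IV Good (section 11)? yes; and Restricted Article (section 9)? yes. So the shipment is a Recognised Article.

Yes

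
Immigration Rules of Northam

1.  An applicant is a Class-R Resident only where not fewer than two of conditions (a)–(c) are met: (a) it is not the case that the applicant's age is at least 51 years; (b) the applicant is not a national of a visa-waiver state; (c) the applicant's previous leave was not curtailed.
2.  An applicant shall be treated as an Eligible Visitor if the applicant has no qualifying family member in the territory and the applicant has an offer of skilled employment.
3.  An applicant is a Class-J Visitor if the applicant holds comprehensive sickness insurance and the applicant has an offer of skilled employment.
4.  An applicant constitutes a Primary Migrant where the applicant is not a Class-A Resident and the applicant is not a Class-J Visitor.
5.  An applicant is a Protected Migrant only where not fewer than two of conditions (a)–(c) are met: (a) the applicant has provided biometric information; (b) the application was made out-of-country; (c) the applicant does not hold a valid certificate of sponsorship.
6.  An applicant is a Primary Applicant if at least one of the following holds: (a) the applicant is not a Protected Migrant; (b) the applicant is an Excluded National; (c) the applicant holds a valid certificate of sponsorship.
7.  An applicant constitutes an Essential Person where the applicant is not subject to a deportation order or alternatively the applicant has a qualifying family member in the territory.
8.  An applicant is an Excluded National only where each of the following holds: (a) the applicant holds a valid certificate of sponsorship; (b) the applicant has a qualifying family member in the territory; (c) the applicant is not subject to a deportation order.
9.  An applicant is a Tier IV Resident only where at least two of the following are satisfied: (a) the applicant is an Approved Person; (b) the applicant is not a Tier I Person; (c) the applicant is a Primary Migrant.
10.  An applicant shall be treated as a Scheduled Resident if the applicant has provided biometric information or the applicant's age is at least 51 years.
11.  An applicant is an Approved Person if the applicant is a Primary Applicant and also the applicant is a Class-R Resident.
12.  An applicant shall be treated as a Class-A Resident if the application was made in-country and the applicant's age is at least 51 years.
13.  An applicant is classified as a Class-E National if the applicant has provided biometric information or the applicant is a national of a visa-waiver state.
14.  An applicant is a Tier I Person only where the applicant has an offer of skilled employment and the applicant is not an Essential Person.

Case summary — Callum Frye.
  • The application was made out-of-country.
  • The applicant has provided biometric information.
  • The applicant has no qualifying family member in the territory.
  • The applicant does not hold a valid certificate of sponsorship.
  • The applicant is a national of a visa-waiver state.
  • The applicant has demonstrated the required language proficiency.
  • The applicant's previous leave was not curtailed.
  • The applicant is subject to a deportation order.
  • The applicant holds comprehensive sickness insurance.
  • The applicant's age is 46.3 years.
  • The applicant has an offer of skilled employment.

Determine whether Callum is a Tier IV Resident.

No

paragraph 5 — Protected Migrant: the applicant has provided biometric information? yes; the application was made out-of-country? yes; the applicant does not hold a valid certificate of sponsorship? yes — 3 of 3 hold (need ≥2) → satisfied.
paragraph 8 — Excluded National: [the applicant holds a valid certificate of sponsorship? no] AND [the applicant has a qualifying family member in the territory? no] AND [the applicant is not subject to a deportation order? no] → not satisfied.
paragraph 6 — Primary Applicant: [not a Protected Migrant (paragraph 5)? no] OR [Excluded National (paragraph 8)? no] OR [the applicant holds a valid certificate of sponsorship? no] → not satisfied.
paragraph 1 — Class-R Resident: applicant's age: 46.3 years ≥ 51 years? no, so negated condition yes; the applicant is not a national of a visa-waiver state? no; the applicant's previous leave was not curtailed? yes — 2 of 3 hold (need ≥2) → satisfied.
paragraph 11 — Approved Person: [Primary Applicant (paragraph 6)? no] AND [Class-R Resident (paragraph 1)? yes] → not satisfied.
paragraph 7 — Essential Person: [the applicant is not subject to a deportation order? no] OR [the applicant has a qualifying family member in the territory? no] → not satisfied.
paragraph 14 — Tier I Person: [the applicant has an offer of skilled employment? yes] AND [not an Essential Person (paragraph 7)? yes] → satisfied.
paragraph 12 — Class-A Resident: [the application was made in-country? no] AND [applicant's age: 46.3 years ≥ 51 years? no] → not satisfied.
paragraph 3 — Class-J Visitor: [the applicant holds comprehensive sickness insurance? yes] AND [the applicant has an offer of skilled employment? yes] → satisfied.
paragraph 4 — Primary Migrant: [not a Class-A Resident (paragraph 12)? yes] AND [not a Class-J Visitor (paragraph 3)? no] → not satisfied.
paragraph 9 — Tier IV Resident: Approved Person (paragraph 11)? no; not a Tier I Person (paragraph 14)? no; Primary Migrant (paragraph 4)? no — 0 of 3 hold (need ≥2) → not satisfied.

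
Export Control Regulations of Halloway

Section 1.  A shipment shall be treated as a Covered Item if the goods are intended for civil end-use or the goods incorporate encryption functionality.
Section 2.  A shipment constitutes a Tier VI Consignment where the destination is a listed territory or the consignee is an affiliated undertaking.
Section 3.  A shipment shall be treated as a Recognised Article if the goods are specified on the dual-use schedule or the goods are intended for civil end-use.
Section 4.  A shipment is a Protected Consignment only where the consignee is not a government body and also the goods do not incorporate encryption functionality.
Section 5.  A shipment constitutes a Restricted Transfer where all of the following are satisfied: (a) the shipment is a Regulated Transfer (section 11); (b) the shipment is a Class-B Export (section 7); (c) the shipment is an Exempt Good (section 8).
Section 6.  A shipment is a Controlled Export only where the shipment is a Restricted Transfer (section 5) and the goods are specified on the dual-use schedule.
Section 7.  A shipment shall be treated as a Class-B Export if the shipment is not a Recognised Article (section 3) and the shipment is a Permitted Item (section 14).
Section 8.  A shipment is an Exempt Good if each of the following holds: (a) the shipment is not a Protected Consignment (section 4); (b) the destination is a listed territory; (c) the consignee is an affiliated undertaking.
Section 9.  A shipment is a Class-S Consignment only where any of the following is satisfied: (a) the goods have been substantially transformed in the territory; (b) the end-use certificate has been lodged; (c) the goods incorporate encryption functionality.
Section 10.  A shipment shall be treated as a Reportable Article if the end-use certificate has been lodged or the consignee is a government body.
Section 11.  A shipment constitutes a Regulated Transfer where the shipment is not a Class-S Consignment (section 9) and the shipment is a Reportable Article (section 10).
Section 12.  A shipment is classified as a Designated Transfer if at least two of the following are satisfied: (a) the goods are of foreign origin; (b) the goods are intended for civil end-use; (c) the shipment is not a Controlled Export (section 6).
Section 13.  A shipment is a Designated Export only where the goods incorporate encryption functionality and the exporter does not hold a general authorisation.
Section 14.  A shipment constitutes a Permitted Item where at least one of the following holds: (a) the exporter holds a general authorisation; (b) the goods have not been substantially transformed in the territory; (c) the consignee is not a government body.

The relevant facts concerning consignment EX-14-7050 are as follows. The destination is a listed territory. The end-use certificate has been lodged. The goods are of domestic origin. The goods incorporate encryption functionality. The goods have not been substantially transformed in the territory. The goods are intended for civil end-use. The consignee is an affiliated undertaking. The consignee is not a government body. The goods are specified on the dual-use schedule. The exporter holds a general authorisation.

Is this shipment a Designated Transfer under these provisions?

Under section 9: the goods have been substantially transformed in the territory? no; or the end-use certificate has been lodged? yes; or the goods incorporate encryption functionality? yes. So the shipment is a Class-S Consignment.
Under section 10: the end-use certificate has been lodged? yes; or the consignee is a government body? no. So the shipment is a Reportable Article.
Under section 11: not a Class-S Consignment (section 9)? no; and Reportable Article (section 10)? yes. So the shipment is not a Regulated Transfer.
Under section 3: the goods are specified on the dual-use schedule? yes; or the goods are intended for civil end-use? yes. So the shipment is a Recognised Article.
Under section 14: the exporter holds a general authorisation? yes; or the goods have not been substantially transformed in the territory? yes; or the consignee is not a government body? yes. So the shipment is a Permitted Item.
Under section 7: not a Recognised Article (section 3)? no; and Permitted Item (section 14)? yes. So the shipment is not a Class-B Export.
Under section 4: the consignee is not a government body? yes; and the goods do not incorporate encryption functionality? no. So the shipment is not a Protected Consignment.
Under section 8: not a Protected Consignment (section 4)? yes; and the destination is a listed territory? yes; and the consignee is an affiliated undertaking? yes. So the shipment is an Exempt Good.
Under section 5: Regulated Transfer (section 11)? no; and Class-B Export (section 7)? no; and Exempt Good (section 8)? yes. So the shipment is not a Restricted Transfer.
Under section 6: Restricted Transfer (section 5)? no; and the goods are specified on the dual-use schedule? yes. So the shipment is not a Controlled Export.
Under section 12: the goods are of foreign origin? no; the goods are intended for civil end-use? yes; not a Controlled Export (section 6)? yes — 2 of 3 hold (need ≥2) → satisfied.

Yes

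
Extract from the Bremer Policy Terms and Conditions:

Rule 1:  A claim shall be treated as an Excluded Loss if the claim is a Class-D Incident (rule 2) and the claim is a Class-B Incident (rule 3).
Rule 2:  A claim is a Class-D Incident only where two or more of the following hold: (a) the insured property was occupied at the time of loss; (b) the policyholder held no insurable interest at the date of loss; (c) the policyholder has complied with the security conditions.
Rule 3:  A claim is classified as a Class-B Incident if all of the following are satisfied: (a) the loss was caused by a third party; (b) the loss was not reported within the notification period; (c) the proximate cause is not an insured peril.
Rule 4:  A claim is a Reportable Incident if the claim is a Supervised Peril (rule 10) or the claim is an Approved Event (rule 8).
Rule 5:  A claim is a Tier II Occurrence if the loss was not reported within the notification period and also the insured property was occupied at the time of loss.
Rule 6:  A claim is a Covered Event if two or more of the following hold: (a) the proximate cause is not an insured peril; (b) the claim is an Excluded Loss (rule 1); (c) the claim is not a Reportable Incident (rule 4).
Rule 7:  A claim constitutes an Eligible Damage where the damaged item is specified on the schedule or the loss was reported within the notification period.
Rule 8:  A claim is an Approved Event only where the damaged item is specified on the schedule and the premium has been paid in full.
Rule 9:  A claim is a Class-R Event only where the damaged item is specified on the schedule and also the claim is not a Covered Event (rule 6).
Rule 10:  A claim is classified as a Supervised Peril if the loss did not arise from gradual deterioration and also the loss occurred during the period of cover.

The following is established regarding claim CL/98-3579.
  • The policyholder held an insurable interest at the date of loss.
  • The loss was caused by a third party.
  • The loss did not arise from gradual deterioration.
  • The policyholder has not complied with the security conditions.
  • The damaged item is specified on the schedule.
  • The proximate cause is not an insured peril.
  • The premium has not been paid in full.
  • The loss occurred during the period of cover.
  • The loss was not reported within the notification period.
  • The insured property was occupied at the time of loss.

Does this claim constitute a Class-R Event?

Yes

rule 2 — Class-D Incident: the insured property was occupied at the time of loss? yes; the policyholder held no insurable interest at the date of loss? no; the policyholder has complied with the security conditions? no — 1 of 3 hold (need ≥2) → not satisfied.
rule 3 — Class-B Incident: [the loss was caused by a third party? yes] AND [the loss was not reported within the notification period? yes] AND [the proximate cause is not an insured peril? yes] → satisfied.
rule 1 — Excluded Loss: [Class-D Incident (rule 2)? no] AND [Class-B Incident (rule 3)? yes] → not satisfied.
rule 10 — Supervised Peril: [the loss did not arise from gradual deterioration? yes] AND [the loss occurred during the period of cover? yes] → satisfied.
rule 8 — Approved Event: [the damaged item is specified on the schedule? yes] AND [the premium has been paid in full? no] → not satisfied.
rule 4 — Reportable Incident: [Supervised Peril (rule 10)? yes] OR [Approved Event (rule 8)? no] → satisfied.
rule 6 — Covered Event: the proximate cause is not an insured peril? yes; Excluded Loss (rule 1)? no; not a Reportable Incident (rule 4)? no — 1 of 3 hold (need ≥2) → not satisfied.
rule 9 — Class-R Event: [the damaged item is specified on the schedule? yes] AND [not a Covered Event (rule 6)? yes] → satisfied.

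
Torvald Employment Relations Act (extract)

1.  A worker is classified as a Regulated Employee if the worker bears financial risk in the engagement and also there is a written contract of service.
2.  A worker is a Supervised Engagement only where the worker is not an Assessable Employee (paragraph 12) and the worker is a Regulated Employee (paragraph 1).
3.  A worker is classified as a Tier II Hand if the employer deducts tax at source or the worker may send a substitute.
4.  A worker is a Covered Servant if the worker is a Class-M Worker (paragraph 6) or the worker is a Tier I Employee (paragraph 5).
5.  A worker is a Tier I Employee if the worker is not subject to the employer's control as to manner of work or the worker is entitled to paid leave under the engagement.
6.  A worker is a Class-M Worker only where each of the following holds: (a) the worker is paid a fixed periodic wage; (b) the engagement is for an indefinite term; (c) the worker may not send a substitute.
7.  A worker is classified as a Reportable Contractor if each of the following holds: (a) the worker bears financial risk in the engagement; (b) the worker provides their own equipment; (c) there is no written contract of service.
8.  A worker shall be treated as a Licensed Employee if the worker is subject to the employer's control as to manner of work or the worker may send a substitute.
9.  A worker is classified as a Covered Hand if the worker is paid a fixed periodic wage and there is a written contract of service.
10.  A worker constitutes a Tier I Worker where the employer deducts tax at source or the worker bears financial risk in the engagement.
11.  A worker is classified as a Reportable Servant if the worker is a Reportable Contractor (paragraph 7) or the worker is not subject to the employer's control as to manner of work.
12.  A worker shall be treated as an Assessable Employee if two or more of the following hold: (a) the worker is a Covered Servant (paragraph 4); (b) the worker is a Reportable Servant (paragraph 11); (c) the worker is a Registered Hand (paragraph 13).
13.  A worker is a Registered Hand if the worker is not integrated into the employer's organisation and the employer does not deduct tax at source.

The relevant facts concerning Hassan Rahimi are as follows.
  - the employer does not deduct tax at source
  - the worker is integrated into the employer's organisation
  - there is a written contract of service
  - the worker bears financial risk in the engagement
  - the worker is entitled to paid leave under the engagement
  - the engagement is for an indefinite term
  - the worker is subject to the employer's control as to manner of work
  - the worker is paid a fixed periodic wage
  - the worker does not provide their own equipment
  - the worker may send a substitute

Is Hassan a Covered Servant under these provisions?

Yes

paragraph 6 — Class-M Worker: [the worker is paid a fixed periodic wage? yes] AND [the engagement is for an indefinite term? yes] AND [the worker may not send a substitute? no] → not satisfied.
paragraph 5 — Tier I Employee: [the worker is not subject to the employer's control as to manner of work? no] OR [the worker is entitled to paid leave under the engagement? yes] → satisfied.
paragraph 4 — Covered Servant: [Class-M Worker (paragraph 6)? no] OR [Tier I Employee (paragraph 5)? yes] → satisfied.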